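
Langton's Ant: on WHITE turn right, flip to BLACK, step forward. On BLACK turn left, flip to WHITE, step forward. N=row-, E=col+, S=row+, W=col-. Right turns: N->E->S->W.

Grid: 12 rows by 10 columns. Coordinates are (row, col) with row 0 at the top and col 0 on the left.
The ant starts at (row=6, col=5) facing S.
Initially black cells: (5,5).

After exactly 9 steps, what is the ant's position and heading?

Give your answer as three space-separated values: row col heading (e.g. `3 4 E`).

Step 1: on WHITE (6,5): turn R to W, flip to black, move to (6,4). |black|=2
Step 2: on WHITE (6,4): turn R to N, flip to black, move to (5,4). |black|=3
Step 3: on WHITE (5,4): turn R to E, flip to black, move to (5,5). |black|=4
Step 4: on BLACK (5,5): turn L to N, flip to white, move to (4,5). |black|=3
Step 5: on WHITE (4,5): turn R to E, flip to black, move to (4,6). |black|=4
Step 6: on WHITE (4,6): turn R to S, flip to black, move to (5,6). |black|=5
Step 7: on WHITE (5,6): turn R to W, flip to black, move to (5,5). |black|=6
Step 8: on WHITE (5,5): turn R to N, flip to black, move to (4,5). |black|=7
Step 9: on BLACK (4,5): turn L to W, flip to white, move to (4,4). |black|=6

Answer: 4 4 W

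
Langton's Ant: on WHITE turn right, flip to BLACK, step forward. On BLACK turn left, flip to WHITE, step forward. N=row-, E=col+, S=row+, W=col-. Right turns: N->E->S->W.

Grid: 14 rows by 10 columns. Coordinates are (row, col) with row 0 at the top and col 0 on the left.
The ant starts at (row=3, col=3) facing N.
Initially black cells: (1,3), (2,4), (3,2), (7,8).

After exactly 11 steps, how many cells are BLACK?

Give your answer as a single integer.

Answer: 9

Derivation:
Step 1: on WHITE (3,3): turn R to E, flip to black, move to (3,4). |black|=5
Step 2: on WHITE (3,4): turn R to S, flip to black, move to (4,4). |black|=6
Step 3: on WHITE (4,4): turn R to W, flip to black, move to (4,3). |black|=7
Step 4: on WHITE (4,3): turn R to N, flip to black, move to (3,3). |black|=8
Step 5: on BLACK (3,3): turn L to W, flip to white, move to (3,2). |black|=7
Step 6: on BLACK (3,2): turn L to S, flip to white, move to (4,2). |black|=6
Step 7: on WHITE (4,2): turn R to W, flip to black, move to (4,1). |black|=7
Step 8: on WHITE (4,1): turn R to N, flip to black, move to (3,1). |black|=8
Step 9: on WHITE (3,1): turn R to E, flip to black, move to (3,2). |black|=9
Step 10: on WHITE (3,2): turn R to S, flip to black, move to (4,2). |black|=10
Step 11: on BLACK (4,2): turn L to E, flip to white, move to (4,3). |black|=9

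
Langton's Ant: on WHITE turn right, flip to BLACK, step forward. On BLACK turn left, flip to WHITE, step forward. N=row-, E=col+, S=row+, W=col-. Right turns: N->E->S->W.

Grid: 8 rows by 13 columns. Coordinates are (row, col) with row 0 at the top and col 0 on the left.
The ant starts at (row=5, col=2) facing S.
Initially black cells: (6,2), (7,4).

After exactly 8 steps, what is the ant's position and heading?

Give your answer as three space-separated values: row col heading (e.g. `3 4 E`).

Step 1: on WHITE (5,2): turn R to W, flip to black, move to (5,1). |black|=3
Step 2: on WHITE (5,1): turn R to N, flip to black, move to (4,1). |black|=4
Step 3: on WHITE (4,1): turn R to E, flip to black, move to (4,2). |black|=5
Step 4: on WHITE (4,2): turn R to S, flip to black, move to (5,2). |black|=6
Step 5: on BLACK (5,2): turn L to E, flip to white, move to (5,3). |black|=5
Step 6: on WHITE (5,3): turn R to S, flip to black, move to (6,3). |black|=6
Step 7: on WHITE (6,3): turn R to W, flip to black, move to (6,2). |black|=7
Step 8: on BLACK (6,2): turn L to S, flip to white, move to (7,2). |black|=6

Answer: 7 2 S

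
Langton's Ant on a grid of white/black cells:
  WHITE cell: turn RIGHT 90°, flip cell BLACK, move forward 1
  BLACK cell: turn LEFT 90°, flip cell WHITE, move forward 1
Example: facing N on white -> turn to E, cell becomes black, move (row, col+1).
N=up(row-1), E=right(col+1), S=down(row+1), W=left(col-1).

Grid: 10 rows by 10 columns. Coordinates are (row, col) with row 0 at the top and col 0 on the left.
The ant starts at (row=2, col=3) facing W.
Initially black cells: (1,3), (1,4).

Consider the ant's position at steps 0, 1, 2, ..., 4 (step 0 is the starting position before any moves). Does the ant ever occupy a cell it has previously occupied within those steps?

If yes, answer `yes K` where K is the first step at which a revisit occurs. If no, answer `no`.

Step 1: on WHITE (2,3): turn R to N, flip to black, move to (1,3). |black|=3 — new cell
Step 2: on BLACK (1,3): turn L to W, flip to white, move to (1,2). |black|=2 — new cell
Step 3: on WHITE (1,2): turn R to N, flip to black, move to (0,2). |black|=3 — new cell
Step 4: on WHITE (0,2): turn R to E, flip to black, move to (0,3). |black|=4 — new cell
No revisit within 4 steps.

Answer: no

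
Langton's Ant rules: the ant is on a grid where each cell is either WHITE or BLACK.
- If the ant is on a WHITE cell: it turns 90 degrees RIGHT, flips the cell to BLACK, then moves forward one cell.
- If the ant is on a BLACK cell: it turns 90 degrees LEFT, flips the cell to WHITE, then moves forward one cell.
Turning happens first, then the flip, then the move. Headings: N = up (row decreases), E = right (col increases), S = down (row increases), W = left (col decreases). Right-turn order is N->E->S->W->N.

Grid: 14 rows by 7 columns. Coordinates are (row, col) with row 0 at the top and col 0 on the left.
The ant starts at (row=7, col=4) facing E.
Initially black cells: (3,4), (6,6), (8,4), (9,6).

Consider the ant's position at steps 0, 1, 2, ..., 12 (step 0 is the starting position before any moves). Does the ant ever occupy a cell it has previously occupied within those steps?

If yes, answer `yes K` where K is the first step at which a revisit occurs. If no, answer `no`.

Step 1: on WHITE (7,4): turn R to S, flip to black, move to (8,4). |black|=5 — new cell
Step 2: on BLACK (8,4): turn L to E, flip to white, move to (8,5). |black|=4 — new cell
Step 3: on WHITE (8,5): turn R to S, flip to black, move to (9,5). |black|=5 — new cell
Step 4: on WHITE (9,5): turn R to W, flip to black, move to (9,4). |black|=6 — new cell
Step 5: on WHITE (9,4): turn R to N, flip to black, move to (8,4). |black|=7 — REVISIT

Answer: yes 5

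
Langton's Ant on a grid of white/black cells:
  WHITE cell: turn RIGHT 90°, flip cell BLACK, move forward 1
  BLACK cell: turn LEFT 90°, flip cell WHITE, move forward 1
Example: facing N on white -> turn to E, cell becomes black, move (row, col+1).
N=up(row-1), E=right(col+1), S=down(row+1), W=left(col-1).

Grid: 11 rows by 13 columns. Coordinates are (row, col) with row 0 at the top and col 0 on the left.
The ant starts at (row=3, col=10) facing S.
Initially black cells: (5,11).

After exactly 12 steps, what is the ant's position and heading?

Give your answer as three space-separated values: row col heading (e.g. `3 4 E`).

Answer: 3 12 S

Derivation:
Step 1: on WHITE (3,10): turn R to W, flip to black, move to (3,9). |black|=2
Step 2: on WHITE (3,9): turn R to N, flip to black, move to (2,9). |black|=3
Step 3: on WHITE (2,9): turn R to E, flip to black, move to (2,10). |black|=4
Step 4: on WHITE (2,10): turn R to S, flip to black, move to (3,10). |black|=5
Step 5: on BLACK (3,10): turn L to E, flip to white, move to (3,11). |black|=4
Step 6: on WHITE (3,11): turn R to S, flip to black, move to (4,11). |black|=5
Step 7: on WHITE (4,11): turn R to W, flip to black, move to (4,10). |black|=6
Step 8: on WHITE (4,10): turn R to N, flip to black, move to (3,10). |black|=7
Step 9: on WHITE (3,10): turn R to E, flip to black, move to (3,11). |black|=8
Step 10: on BLACK (3,11): turn L to N, flip to white, move to (2,11). |black|=7
Step 11: on WHITE (2,11): turn R to E, flip to black, move to (2,12). |black|=8
Step 12: on WHITE (2,12): turn R to S, flip to black, move to (3,12). |black|=9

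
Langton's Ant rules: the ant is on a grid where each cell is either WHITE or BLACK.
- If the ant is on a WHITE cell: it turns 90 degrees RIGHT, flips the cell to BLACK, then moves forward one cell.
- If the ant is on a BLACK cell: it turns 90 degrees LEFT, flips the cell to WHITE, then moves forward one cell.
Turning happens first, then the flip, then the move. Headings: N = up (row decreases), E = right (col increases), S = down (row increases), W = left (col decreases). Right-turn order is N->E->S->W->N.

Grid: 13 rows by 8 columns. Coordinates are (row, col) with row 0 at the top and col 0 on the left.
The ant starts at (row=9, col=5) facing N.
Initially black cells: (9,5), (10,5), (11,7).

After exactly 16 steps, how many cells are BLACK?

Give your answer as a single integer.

Step 1: on BLACK (9,5): turn L to W, flip to white, move to (9,4). |black|=2
Step 2: on WHITE (9,4): turn R to N, flip to black, move to (8,4). |black|=3
Step 3: on WHITE (8,4): turn R to E, flip to black, move to (8,5). |black|=4
Step 4: on WHITE (8,5): turn R to S, flip to black, move to (9,5). |black|=5
Step 5: on WHITE (9,5): turn R to W, flip to black, move to (9,4). |black|=6
Step 6: on BLACK (9,4): turn L to S, flip to white, move to (10,4). |black|=5
Step 7: on WHITE (10,4): turn R to W, flip to black, move to (10,3). |black|=6
Step 8: on WHITE (10,3): turn R to N, flip to black, move to (9,3). |black|=7
Step 9: on WHITE (9,3): turn R to E, flip to black, move to (9,4). |black|=8
Step 10: on WHITE (9,4): turn R to S, flip to black, move to (10,4). |black|=9
Step 11: on BLACK (10,4): turn L to E, flip to white, move to (10,5). |black|=8
Step 12: on BLACK (10,5): turn L to N, flip to white, move to (9,5). |black|=7
Step 13: on BLACK (9,5): turn L to W, flip to white, move to (9,4). |black|=6
Step 14: on BLACK (9,4): turn L to S, flip to white, move to (10,4). |black|=5
Step 15: on WHITE (10,4): turn R to W, flip to black, move to (10,3). |black|=6
Step 16: on BLACK (10,3): turn L to S, flip to white, move to (11,3). |black|=5

Answer: 5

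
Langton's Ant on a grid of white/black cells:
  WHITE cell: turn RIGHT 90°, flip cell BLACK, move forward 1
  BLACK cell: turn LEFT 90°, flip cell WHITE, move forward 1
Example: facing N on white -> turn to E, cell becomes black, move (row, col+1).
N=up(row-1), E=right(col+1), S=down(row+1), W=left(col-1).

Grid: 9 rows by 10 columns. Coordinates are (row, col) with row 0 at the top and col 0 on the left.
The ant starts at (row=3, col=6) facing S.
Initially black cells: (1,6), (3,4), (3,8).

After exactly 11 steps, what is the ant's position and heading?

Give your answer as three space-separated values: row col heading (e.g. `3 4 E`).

Answer: 2 8 E

Derivation:
Step 1: on WHITE (3,6): turn R to W, flip to black, move to (3,5). |black|=4
Step 2: on WHITE (3,5): turn R to N, flip to black, move to (2,5). |black|=5
Step 3: on WHITE (2,5): turn R to E, flip to black, move to (2,6). |black|=6
Step 4: on WHITE (2,6): turn R to S, flip to black, move to (3,6). |black|=7
Step 5: on BLACK (3,6): turn L to E, flip to white, move to (3,7). |black|=6
Step 6: on WHITE (3,7): turn R to S, flip to black, move to (4,7). |black|=7
Step 7: on WHITE (4,7): turn R to W, flip to black, move to (4,6). |black|=8
Step 8: on WHITE (4,6): turn R to N, flip to black, move to (3,6). |black|=9
Step 9: on WHITE (3,6): turn R to E, flip to black, move to (3,7). |black|=10
Step 10: on BLACK (3,7): turn L to N, flip to white, move to (2,7). |black|=9
Step 11: on WHITE (2,7): turn R to E, flip to black, move to (2,8). |black|=10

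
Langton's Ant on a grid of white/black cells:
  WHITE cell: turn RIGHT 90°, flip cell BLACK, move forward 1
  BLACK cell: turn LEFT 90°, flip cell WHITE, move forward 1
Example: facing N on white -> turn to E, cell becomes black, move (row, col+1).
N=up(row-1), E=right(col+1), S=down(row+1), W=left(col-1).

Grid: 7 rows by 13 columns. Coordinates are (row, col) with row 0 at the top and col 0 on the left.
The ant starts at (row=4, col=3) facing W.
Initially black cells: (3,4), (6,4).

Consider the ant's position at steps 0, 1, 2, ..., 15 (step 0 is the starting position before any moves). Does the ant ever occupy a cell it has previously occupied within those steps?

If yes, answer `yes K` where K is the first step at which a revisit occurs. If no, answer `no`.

Step 1: on WHITE (4,3): turn R to N, flip to black, move to (3,3). |black|=3 — new cell
Step 2: on WHITE (3,3): turn R to E, flip to black, move to (3,4). |black|=4 — new cell
Step 3: on BLACK (3,4): turn L to N, flip to white, move to (2,4). |black|=3 — new cell
Step 4: on WHITE (2,4): turn R to E, flip to black, move to (2,5). |black|=4 — new cell
Step 5: on WHITE (2,5): turn R to S, flip to black, move to (3,5). |black|=5 — new cell
Step 6: on WHITE (3,5): turn R to W, flip to black, move to (3,4). |black|=6 — REVISIT

Answer: yes 6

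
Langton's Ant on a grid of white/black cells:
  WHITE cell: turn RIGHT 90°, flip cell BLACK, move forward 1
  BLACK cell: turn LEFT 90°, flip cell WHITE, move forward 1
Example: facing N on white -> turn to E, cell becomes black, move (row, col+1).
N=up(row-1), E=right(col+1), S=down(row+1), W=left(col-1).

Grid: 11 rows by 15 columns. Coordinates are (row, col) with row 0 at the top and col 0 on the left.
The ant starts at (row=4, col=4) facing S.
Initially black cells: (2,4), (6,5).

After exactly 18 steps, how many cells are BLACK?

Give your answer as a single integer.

Answer: 8

Derivation:
Step 1: on WHITE (4,4): turn R to W, flip to black, move to (4,3). |black|=3
Step 2: on WHITE (4,3): turn R to N, flip to black, move to (3,3). |black|=4
Step 3: on WHITE (3,3): turn R to E, flip to black, move to (3,4). |black|=5
Step 4: on WHITE (3,4): turn R to S, flip to black, move to (4,4). |black|=6
Step 5: on BLACK (4,4): turn L to E, flip to white, move to (4,5). |black|=5
Step 6: on WHITE (4,5): turn R to S, flip to black, move to (5,5). |black|=6
Step 7: on WHITE (5,5): turn R to W, flip to black, move to (5,4). |black|=7
Step 8: on WHITE (5,4): turn R to N, flip to black, move to (4,4). |black|=8
Step 9: on WHITE (4,4): turn R to E, flip to black, move to (4,5). |black|=9
Step 10: on BLACK (4,5): turn L to N, flip to white, move to (3,5). |black|=8
Step 11: on WHITE (3,5): turn R to E, flip to black, move to (3,6). |black|=9
Step 12: on WHITE (3,6): turn R to S, flip to black, move to (4,6). |black|=10
Step 13: on WHITE (4,6): turn R to W, flip to black, move to (4,5). |black|=11
Step 14: on WHITE (4,5): turn R to N, flip to black, move to (3,5). |black|=12
Step 15: on BLACK (3,5): turn L to W, flip to white, move to (3,4). |black|=11
Step 16: on BLACK (3,4): turn L to S, flip to white, move to (4,4). |black|=10
Step 17: on BLACK (4,4): turn L to E, flip to white, move to (4,5). |black|=9
Step 18: on BLACK (4,5): turn L to N, flip to white, move to (3,5). |black|=8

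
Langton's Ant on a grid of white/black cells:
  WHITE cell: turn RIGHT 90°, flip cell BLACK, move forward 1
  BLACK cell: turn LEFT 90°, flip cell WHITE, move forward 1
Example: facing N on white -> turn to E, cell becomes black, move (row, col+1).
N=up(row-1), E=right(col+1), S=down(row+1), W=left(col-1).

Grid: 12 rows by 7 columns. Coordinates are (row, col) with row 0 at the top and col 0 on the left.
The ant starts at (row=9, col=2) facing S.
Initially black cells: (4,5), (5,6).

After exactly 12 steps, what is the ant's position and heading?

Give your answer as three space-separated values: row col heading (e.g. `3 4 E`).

Answer: 9 4 S

Derivation:
Step 1: on WHITE (9,2): turn R to W, flip to black, move to (9,1). |black|=3
Step 2: on WHITE (9,1): turn R to N, flip to black, move to (8,1). |black|=4
Step 3: on WHITE (8,1): turn R to E, flip to black, move to (8,2). |black|=5
Step 4: on WHITE (8,2): turn R to S, flip to black, move to (9,2). |black|=6
Step 5: on BLACK (9,2): turn L to E, flip to white, move to (9,3). |black|=5
Step 6: on WHITE (9,3): turn R to S, flip to black, move to (10,3). |black|=6
Step 7: on WHITE (10,3): turn R to W, flip to black, move to (10,2). |black|=7
Step 8: on WHITE (10,2): turn R to N, flip to black, move to (9,2). |black|=8
Step 9: on WHITE (9,2): turn R to E, flip to black, move to (9,3). |black|=9
Step 10: on BLACK (9,3): turn L to N, flip to white, move to (8,3). |black|=8
Step 11: on WHITE (8,3): turn R to E, flip to black, move to (8,4). |black|=9
Step 12: on WHITE (8,4): turn R to S, flip to black, move to (9,4). |black|=10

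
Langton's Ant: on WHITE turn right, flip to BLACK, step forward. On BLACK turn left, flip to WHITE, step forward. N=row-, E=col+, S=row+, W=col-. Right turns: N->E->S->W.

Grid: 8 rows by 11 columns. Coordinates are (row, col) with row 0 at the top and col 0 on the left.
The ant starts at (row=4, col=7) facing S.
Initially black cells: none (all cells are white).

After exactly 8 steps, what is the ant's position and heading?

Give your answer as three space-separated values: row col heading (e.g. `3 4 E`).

Step 1: on WHITE (4,7): turn R to W, flip to black, move to (4,6). |black|=1
Step 2: on WHITE (4,6): turn R to N, flip to black, move to (3,6). |black|=2
Step 3: on WHITE (3,6): turn R to E, flip to black, move to (3,7). |black|=3
Step 4: on WHITE (3,7): turn R to S, flip to black, move to (4,7). |black|=4
Step 5: on BLACK (4,7): turn L to E, flip to white, move to (4,8). |black|=3
Step 6: on WHITE (4,8): turn R to S, flip to black, move to (5,8). |black|=4
Step 7: on WHITE (5,8): turn R to W, flip to black, move to (5,7). |black|=5
Step 8: on WHITE (5,7): turn R to N, flip to black, move to (4,7). |black|=6

Answer: 4 7 N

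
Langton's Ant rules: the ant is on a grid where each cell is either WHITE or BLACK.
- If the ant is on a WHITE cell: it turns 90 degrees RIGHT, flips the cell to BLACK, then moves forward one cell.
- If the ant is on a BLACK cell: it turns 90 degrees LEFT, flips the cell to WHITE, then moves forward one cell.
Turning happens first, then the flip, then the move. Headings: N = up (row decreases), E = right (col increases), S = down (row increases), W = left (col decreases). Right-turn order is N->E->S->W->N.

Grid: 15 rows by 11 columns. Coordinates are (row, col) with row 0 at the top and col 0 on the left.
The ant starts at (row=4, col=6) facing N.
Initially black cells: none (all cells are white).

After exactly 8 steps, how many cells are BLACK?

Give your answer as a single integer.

Step 1: on WHITE (4,6): turn R to E, flip to black, move to (4,7). |black|=1
Step 2: on WHITE (4,7): turn R to S, flip to black, move to (5,7). |black|=2
Step 3: on WHITE (5,7): turn R to W, flip to black, move to (5,6). |black|=3
Step 4: on WHITE (5,6): turn R to N, flip to black, move to (4,6). |black|=4
Step 5: on BLACK (4,6): turn L to W, flip to white, move to (4,5). |black|=3
Step 6: on WHITE (4,5): turn R to N, flip to black, move to (3,5). |black|=4
Step 7: on WHITE (3,5): turn R to E, flip to black, move to (3,6). |black|=5
Step 8: on WHITE (3,6): turn R to S, flip to black, move to (4,6). |black|=6

Answer: 6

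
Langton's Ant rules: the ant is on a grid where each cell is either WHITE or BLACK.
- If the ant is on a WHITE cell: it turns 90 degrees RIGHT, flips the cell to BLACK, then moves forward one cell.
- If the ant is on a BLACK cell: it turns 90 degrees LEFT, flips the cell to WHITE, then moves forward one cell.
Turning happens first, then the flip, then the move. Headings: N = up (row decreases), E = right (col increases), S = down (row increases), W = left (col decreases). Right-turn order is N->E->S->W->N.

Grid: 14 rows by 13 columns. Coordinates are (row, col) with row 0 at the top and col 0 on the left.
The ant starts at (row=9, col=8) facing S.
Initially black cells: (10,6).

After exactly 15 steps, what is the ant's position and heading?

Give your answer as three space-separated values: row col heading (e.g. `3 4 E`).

Step 1: on WHITE (9,8): turn R to W, flip to black, move to (9,7). |black|=2
Step 2: on WHITE (9,7): turn R to N, flip to black, move to (8,7). |black|=3
Step 3: on WHITE (8,7): turn R to E, flip to black, move to (8,8). |black|=4
Step 4: on WHITE (8,8): turn R to S, flip to black, move to (9,8). |black|=5
Step 5: on BLACK (9,8): turn L to E, flip to white, move to (9,9). |black|=4
Step 6: on WHITE (9,9): turn R to S, flip to black, move to (10,9). |black|=5
Step 7: on WHITE (10,9): turn R to W, flip to black, move to (10,8). |black|=6
Step 8: on WHITE (10,8): turn R to N, flip to black, move to (9,8). |black|=7
Step 9: on WHITE (9,8): turn R to E, flip to black, move to (9,9). |black|=8
Step 10: on BLACK (9,9): turn L to N, flip to white, move to (8,9). |black|=7
Step 11: on WHITE (8,9): turn R to E, flip to black, move to (8,10). |black|=8
Step 12: on WHITE (8,10): turn R to S, flip to black, move to (9,10). |black|=9
Step 13: on WHITE (9,10): turn R to W, flip to black, move to (9,9). |black|=10
Step 14: on WHITE (9,9): turn R to N, flip to black, move to (8,9). |black|=11
Step 15: on BLACK (8,9): turn L to W, flip to white, move to (8,8). |black|=10

Answer: 8 8 W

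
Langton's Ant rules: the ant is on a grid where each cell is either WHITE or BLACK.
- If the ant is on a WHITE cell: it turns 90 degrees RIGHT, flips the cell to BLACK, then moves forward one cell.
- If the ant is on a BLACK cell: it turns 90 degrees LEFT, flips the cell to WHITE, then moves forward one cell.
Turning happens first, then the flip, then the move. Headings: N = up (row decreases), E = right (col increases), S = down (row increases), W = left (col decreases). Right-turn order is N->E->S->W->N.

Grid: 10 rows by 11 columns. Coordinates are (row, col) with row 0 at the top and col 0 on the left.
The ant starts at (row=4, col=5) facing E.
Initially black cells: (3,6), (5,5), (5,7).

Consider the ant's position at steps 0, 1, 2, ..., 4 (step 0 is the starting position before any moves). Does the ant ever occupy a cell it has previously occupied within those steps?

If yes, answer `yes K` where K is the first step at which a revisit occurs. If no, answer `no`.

Step 1: on WHITE (4,5): turn R to S, flip to black, move to (5,5). |black|=4 — new cell
Step 2: on BLACK (5,5): turn L to E, flip to white, move to (5,6). |black|=3 — new cell
Step 3: on WHITE (5,6): turn R to S, flip to black, move to (6,6). |black|=4 — new cell
Step 4: on WHITE (6,6): turn R to W, flip to black, move to (6,5). |black|=5 — new cell
No revisit within 4 steps.

Answer: no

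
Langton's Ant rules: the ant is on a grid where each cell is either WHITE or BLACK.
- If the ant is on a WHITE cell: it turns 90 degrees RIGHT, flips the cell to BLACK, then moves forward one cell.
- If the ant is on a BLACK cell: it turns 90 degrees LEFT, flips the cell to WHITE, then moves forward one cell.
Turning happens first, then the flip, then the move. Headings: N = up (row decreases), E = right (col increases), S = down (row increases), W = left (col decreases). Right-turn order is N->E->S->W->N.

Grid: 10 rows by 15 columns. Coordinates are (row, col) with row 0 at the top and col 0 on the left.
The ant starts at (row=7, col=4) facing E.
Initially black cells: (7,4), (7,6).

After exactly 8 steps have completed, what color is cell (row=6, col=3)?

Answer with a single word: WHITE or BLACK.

Step 1: on BLACK (7,4): turn L to N, flip to white, move to (6,4). |black|=1
Step 2: on WHITE (6,4): turn R to E, flip to black, move to (6,5). |black|=2
Step 3: on WHITE (6,5): turn R to S, flip to black, move to (7,5). |black|=3
Step 4: on WHITE (7,5): turn R to W, flip to black, move to (7,4). |black|=4
Step 5: on WHITE (7,4): turn R to N, flip to black, move to (6,4). |black|=5
Step 6: on BLACK (6,4): turn L to W, flip to white, move to (6,3). |black|=4
Step 7: on WHITE (6,3): turn R to N, flip to black, move to (5,3). |black|=5
Step 8: on WHITE (5,3): turn R to E, flip to black, move to (5,4). |black|=6

Answer: BLACK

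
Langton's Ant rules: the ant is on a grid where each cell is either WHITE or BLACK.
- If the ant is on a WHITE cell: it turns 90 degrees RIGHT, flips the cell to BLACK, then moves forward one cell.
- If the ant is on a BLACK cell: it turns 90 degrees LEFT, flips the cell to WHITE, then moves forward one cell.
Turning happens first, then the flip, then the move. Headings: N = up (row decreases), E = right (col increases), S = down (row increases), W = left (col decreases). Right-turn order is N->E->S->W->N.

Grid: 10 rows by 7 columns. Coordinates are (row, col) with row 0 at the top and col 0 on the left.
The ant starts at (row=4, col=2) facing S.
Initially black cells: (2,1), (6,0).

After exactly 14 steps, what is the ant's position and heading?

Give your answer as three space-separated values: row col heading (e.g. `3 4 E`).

Answer: 3 3 N

Derivation:
Step 1: on WHITE (4,2): turn R to W, flip to black, move to (4,1). |black|=3
Step 2: on WHITE (4,1): turn R to N, flip to black, move to (3,1). |black|=4
Step 3: on WHITE (3,1): turn R to E, flip to black, move to (3,2). |black|=5
Step 4: on WHITE (3,2): turn R to S, flip to black, move to (4,2). |black|=6
Step 5: on BLACK (4,2): turn L to E, flip to white, move to (4,3). |black|=5
Step 6: on WHITE (4,3): turn R to S, flip to black, move to (5,3). |black|=6
Step 7: on WHITE (5,3): turn R to W, flip to black, move to (5,2). |black|=7
Step 8: on WHITE (5,2): turn R to N, flip to black, move to (4,2). |black|=8
Step 9: on WHITE (4,2): turn R to E, flip to black, move to (4,3). |black|=9
Step 10: on BLACK (4,3): turn L to N, flip to white, move to (3,3). |black|=8
Step 11: on WHITE (3,3): turn R to E, flip to black, move to (3,4). |black|=9
Step 12: on WHITE (3,4): turn R to S, flip to black, move to (4,4). |black|=10
Step 13: on WHITE (4,4): turn R to W, flip to black, move to (4,3). |black|=11
Step 14: on WHITE (4,3): turn R to N, flip to black, move to (3,3). |black|=12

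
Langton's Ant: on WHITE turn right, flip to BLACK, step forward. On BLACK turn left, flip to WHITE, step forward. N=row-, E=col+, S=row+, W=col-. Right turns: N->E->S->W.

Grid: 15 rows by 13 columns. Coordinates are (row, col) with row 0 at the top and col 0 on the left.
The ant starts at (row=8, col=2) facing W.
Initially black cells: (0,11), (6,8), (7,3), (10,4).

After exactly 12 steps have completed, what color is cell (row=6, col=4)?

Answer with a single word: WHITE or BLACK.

Answer: BLACK

Derivation:
Step 1: on WHITE (8,2): turn R to N, flip to black, move to (7,2). |black|=5
Step 2: on WHITE (7,2): turn R to E, flip to black, move to (7,3). |black|=6
Step 3: on BLACK (7,3): turn L to N, flip to white, move to (6,3). |black|=5
Step 4: on WHITE (6,3): turn R to E, flip to black, move to (6,4). |black|=6
Step 5: on WHITE (6,4): turn R to S, flip to black, move to (7,4). |black|=7
Step 6: on WHITE (7,4): turn R to W, flip to black, move to (7,3). |black|=8
Step 7: on WHITE (7,3): turn R to N, flip to black, move to (6,3). |black|=9
Step 8: on BLACK (6,3): turn L to W, flip to white, move to (6,2). |black|=8
Step 9: on WHITE (6,2): turn R to N, flip to black, move to (5,2). |black|=9
Step 10: on WHITE (5,2): turn R to E, flip to black, move to (5,3). |black|=10
Step 11: on WHITE (5,3): turn R to S, flip to black, move to (6,3). |black|=11
Step 12: on WHITE (6,3): turn R to W, flip to black, move to (6,2). |black|=12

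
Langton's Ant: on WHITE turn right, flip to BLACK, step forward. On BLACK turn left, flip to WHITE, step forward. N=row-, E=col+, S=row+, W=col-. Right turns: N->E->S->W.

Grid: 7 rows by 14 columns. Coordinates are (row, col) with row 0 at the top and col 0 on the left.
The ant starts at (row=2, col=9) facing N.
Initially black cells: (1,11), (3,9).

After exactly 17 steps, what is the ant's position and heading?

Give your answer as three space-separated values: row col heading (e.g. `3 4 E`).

Answer: 4 10 E

Derivation:
Step 1: on WHITE (2,9): turn R to E, flip to black, move to (2,10). |black|=3
Step 2: on WHITE (2,10): turn R to S, flip to black, move to (3,10). |black|=4
Step 3: on WHITE (3,10): turn R to W, flip to black, move to (3,9). |black|=5
Step 4: on BLACK (3,9): turn L to S, flip to white, move to (4,9). |black|=4
Step 5: on WHITE (4,9): turn R to W, flip to black, move to (4,8). |black|=5
Step 6: on WHITE (4,8): turn R to N, flip to black, move to (3,8). |black|=6
Step 7: on WHITE (3,8): turn R to E, flip to black, move to (3,9). |black|=7
Step 8: on WHITE (3,9): turn R to S, flip to black, move to (4,9). |black|=8
Step 9: on BLACK (4,9): turn L to E, flip to white, move to (4,10). |black|=7
Step 10: on WHITE (4,10): turn R to S, flip to black, move to (5,10). |black|=8
Step 11: on WHITE (5,10): turn R to W, flip to black, move to (5,9). |black|=9
Step 12: on WHITE (5,9): turn R to N, flip to black, move to (4,9). |black|=10
Step 13: on WHITE (4,9): turn R to E, flip to black, move to (4,10). |black|=11
Step 14: on BLACK (4,10): turn L to N, flip to white, move to (3,10). |black|=10
Step 15: on BLACK (3,10): turn L to W, flip to white, move to (3,9). |black|=9
Step 16: on BLACK (3,9): turn L to S, flip to white, move to (4,9). |black|=8
Step 17: on BLACK (4,9): turn L to E, flip to white, move to (4,10). |black|=7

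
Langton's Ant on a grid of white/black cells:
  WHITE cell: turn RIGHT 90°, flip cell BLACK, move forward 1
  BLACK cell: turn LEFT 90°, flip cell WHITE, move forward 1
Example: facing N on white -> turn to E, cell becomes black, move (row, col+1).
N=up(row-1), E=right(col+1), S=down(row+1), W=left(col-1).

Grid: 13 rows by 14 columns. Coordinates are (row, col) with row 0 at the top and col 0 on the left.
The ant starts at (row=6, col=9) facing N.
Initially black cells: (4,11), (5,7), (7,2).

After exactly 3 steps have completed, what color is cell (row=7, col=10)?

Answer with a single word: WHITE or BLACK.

Step 1: on WHITE (6,9): turn R to E, flip to black, move to (6,10). |black|=4
Step 2: on WHITE (6,10): turn R to S, flip to black, move to (7,10). |black|=5
Step 3: on WHITE (7,10): turn R to W, flip to black, move to (7,9). |black|=6

Answer: BLACK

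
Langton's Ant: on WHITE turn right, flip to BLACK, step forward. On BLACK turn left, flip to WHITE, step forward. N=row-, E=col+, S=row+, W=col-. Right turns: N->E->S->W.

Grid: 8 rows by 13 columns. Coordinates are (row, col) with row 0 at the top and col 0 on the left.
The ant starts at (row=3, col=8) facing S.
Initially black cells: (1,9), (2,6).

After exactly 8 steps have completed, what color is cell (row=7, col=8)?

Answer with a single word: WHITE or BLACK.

Step 1: on WHITE (3,8): turn R to W, flip to black, move to (3,7). |black|=3
Step 2: on WHITE (3,7): turn R to N, flip to black, move to (2,7). |black|=4
Step 3: on WHITE (2,7): turn R to E, flip to black, move to (2,8). |black|=5
Step 4: on WHITE (2,8): turn R to S, flip to black, move to (3,8). |black|=6
Step 5: on BLACK (3,8): turn L to E, flip to white, move to (3,9). |black|=5
Step 6: on WHITE (3,9): turn R to S, flip to black, move to (4,9). |black|=6
Step 7: on WHITE (4,9): turn R to W, flip to black, move to (4,8). |black|=7
Step 8: on WHITE (4,8): turn R to N, flip to black, move to (3,8). |black|=8

Answer: WHITE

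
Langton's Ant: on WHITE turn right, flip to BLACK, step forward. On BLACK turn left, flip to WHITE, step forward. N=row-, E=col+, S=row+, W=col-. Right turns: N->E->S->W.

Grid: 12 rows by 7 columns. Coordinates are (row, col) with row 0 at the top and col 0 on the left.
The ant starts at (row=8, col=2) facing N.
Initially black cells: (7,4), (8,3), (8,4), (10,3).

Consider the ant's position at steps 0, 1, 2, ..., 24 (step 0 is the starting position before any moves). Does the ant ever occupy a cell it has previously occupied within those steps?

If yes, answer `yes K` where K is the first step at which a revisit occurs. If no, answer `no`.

Step 1: on WHITE (8,2): turn R to E, flip to black, move to (8,3). |black|=5 — new cell
Step 2: on BLACK (8,3): turn L to N, flip to white, move to (7,3). |black|=4 — new cell
Step 3: on WHITE (7,3): turn R to E, flip to black, move to (7,4). |black|=5 — new cell
Step 4: on BLACK (7,4): turn L to N, flip to white, move to (6,4). |black|=4 — new cell
Step 5: on WHITE (6,4): turn R to E, flip to black, move to (6,5). |black|=5 — new cell
Step 6: on WHITE (6,5): turn R to S, flip to black, move to (7,5). |black|=6 — new cell
Step 7: on WHITE (7,5): turn R to W, flip to black, move to (7,4). |black|=7 — REVISIT

Answer: yes 7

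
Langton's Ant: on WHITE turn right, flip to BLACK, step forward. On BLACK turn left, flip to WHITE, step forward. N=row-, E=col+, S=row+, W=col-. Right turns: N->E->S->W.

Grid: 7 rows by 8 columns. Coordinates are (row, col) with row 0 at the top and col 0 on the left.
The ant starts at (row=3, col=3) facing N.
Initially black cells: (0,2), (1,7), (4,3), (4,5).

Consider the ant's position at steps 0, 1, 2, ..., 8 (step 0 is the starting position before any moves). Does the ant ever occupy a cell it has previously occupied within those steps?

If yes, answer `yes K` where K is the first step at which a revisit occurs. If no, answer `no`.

Answer: yes 7

Derivation:
Step 1: on WHITE (3,3): turn R to E, flip to black, move to (3,4). |black|=5 — new cell
Step 2: on WHITE (3,4): turn R to S, flip to black, move to (4,4). |black|=6 — new cell
Step 3: on WHITE (4,4): turn R to W, flip to black, move to (4,3). |black|=7 — new cell
Step 4: on BLACK (4,3): turn L to S, flip to white, move to (5,3). |black|=6 — new cell
Step 5: on WHITE (5,3): turn R to W, flip to black, move to (5,2). |black|=7 — new cell
Step 6: on WHITE (5,2): turn R to N, flip to black, move to (4,2). |black|=8 — new cell
Step 7: on WHITE (4,2): turn R to E, flip to black, move to (4,3). |black|=9 — REVISIT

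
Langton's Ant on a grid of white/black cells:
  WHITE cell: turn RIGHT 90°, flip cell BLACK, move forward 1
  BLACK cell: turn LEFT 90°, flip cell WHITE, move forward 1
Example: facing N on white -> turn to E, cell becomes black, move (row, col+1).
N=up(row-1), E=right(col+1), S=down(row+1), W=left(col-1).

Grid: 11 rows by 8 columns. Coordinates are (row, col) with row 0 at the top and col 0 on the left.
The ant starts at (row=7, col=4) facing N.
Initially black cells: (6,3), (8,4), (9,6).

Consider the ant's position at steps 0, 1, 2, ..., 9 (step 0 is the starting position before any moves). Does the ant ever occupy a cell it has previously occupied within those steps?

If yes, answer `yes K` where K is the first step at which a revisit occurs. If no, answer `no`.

Answer: yes 7

Derivation:
Step 1: on WHITE (7,4): turn R to E, flip to black, move to (7,5). |black|=4 — new cell
Step 2: on WHITE (7,5): turn R to S, flip to black, move to (8,5). |black|=5 — new cell
Step 3: on WHITE (8,5): turn R to W, flip to black, move to (8,4). |black|=6 — new cell
Step 4: on BLACK (8,4): turn L to S, flip to white, move to (9,4). |black|=5 — new cell
Step 5: on WHITE (9,4): turn R to W, flip to black, move to (9,3). |black|=6 — new cell
Step 6: on WHITE (9,3): turn R to N, flip to black, move to (8,3). |black|=7 — new cell
Step 7: on WHITE (8,3): turn R to E, flip to black, move to (8,4). |black|=8 — REVISIT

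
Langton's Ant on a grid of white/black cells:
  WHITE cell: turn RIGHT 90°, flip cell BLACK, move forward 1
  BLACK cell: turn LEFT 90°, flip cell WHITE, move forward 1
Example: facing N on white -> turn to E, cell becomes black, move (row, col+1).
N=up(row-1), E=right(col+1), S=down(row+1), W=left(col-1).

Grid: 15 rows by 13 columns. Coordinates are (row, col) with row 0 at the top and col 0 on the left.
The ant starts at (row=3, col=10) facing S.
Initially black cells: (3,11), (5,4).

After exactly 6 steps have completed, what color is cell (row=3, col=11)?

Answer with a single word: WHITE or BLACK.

Step 1: on WHITE (3,10): turn R to W, flip to black, move to (3,9). |black|=3
Step 2: on WHITE (3,9): turn R to N, flip to black, move to (2,9). |black|=4
Step 3: on WHITE (2,9): turn R to E, flip to black, move to (2,10). |black|=5
Step 4: on WHITE (2,10): turn R to S, flip to black, move to (3,10). |black|=6
Step 5: on BLACK (3,10): turn L to E, flip to white, move to (3,11). |black|=5
Step 6: on BLACK (3,11): turn L to N, flip to white, move to (2,11). |black|=4

Answer: WHITE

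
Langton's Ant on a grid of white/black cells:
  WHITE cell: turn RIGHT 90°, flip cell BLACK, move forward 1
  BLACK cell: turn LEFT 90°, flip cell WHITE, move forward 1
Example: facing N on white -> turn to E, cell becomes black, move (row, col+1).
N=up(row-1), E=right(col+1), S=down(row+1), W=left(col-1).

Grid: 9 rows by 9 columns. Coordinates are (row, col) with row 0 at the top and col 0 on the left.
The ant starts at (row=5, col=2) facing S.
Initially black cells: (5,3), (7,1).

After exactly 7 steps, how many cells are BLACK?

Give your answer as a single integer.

Step 1: on WHITE (5,2): turn R to W, flip to black, move to (5,1). |black|=3
Step 2: on WHITE (5,1): turn R to N, flip to black, move to (4,1). |black|=4
Step 3: on WHITE (4,1): turn R to E, flip to black, move to (4,2). |black|=5
Step 4: on WHITE (4,2): turn R to S, flip to black, move to (5,2). |black|=6
Step 5: on BLACK (5,2): turn L to E, flip to white, move to (5,3). |black|=5
Step 6: on BLACK (5,3): turn L to N, flip to white, move to (4,3). |black|=4
Step 7: on WHITE (4,3): turn R to E, flip to black, move to (4,4). |black|=5

Answer: 5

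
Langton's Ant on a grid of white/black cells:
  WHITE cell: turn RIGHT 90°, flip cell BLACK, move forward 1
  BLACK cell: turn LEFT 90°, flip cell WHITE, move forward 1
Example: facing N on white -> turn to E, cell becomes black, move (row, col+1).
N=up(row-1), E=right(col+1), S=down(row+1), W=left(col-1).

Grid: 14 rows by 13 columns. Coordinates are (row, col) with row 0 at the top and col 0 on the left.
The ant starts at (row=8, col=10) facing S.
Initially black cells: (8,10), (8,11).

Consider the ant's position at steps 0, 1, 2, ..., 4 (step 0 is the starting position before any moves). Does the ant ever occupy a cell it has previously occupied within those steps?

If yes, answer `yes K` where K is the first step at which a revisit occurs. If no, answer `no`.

Answer: no

Derivation:
Step 1: on BLACK (8,10): turn L to E, flip to white, move to (8,11). |black|=1 — new cell
Step 2: on BLACK (8,11): turn L to N, flip to white, move to (7,11). |black|=0 — new cell
Step 3: on WHITE (7,11): turn R to E, flip to black, move to (7,12). |black|=1 — new cell
Step 4: on WHITE (7,12): turn R to S, flip to black, move to (8,12). |black|=2 — new cell
No revisit within 4 steps.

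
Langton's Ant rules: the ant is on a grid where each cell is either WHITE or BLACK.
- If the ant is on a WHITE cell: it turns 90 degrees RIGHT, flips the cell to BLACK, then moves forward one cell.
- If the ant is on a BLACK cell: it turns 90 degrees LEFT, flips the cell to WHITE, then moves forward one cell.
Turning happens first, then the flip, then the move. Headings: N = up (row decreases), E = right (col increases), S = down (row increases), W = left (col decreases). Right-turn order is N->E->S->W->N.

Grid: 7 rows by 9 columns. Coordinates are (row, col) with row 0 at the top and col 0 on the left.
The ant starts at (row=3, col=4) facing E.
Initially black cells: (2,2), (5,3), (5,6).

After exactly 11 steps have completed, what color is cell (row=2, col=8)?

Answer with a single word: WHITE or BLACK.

Answer: WHITE

Derivation:
Step 1: on WHITE (3,4): turn R to S, flip to black, move to (4,4). |black|=4
Step 2: on WHITE (4,4): turn R to W, flip to black, move to (4,3). |black|=5
Step 3: on WHITE (4,3): turn R to N, flip to black, move to (3,3). |black|=6
Step 4: on WHITE (3,3): turn R to E, flip to black, move to (3,4). |black|=7
Step 5: on BLACK (3,4): turn L to N, flip to white, move to (2,4). |black|=6
Step 6: on WHITE (2,4): turn R to E, flip to black, move to (2,5). |black|=7
Step 7: on WHITE (2,5): turn R to S, flip to black, move to (3,5). |black|=8
Step 8: on WHITE (3,5): turn R to W, flip to black, move to (3,4). |black|=9
Step 9: on WHITE (3,4): turn R to N, flip to black, move to (2,4). |black|=10
Step 10: on BLACK (2,4): turn L to W, flip to white, move to (2,3). |black|=9
Step 11: on WHITE (2,3): turn R to N, flip to black, move to (1,3). |black|=10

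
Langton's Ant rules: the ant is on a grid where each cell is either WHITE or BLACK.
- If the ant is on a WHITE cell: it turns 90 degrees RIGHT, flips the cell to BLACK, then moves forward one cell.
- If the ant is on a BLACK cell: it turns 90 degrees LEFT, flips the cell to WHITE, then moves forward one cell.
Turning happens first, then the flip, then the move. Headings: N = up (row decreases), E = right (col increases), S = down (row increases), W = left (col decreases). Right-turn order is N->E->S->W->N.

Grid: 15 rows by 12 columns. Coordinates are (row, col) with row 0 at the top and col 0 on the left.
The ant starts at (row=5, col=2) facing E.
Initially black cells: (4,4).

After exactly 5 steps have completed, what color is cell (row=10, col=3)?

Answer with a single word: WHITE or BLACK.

Step 1: on WHITE (5,2): turn R to S, flip to black, move to (6,2). |black|=2
Step 2: on WHITE (6,2): turn R to W, flip to black, move to (6,1). |black|=3
Step 3: on WHITE (6,1): turn R to N, flip to black, move to (5,1). |black|=4
Step 4: on WHITE (5,1): turn R to E, flip to black, move to (5,2). |black|=5
Step 5: on BLACK (5,2): turn L to N, flip to white, move to (4,2). |black|=4

Answer: WHITE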